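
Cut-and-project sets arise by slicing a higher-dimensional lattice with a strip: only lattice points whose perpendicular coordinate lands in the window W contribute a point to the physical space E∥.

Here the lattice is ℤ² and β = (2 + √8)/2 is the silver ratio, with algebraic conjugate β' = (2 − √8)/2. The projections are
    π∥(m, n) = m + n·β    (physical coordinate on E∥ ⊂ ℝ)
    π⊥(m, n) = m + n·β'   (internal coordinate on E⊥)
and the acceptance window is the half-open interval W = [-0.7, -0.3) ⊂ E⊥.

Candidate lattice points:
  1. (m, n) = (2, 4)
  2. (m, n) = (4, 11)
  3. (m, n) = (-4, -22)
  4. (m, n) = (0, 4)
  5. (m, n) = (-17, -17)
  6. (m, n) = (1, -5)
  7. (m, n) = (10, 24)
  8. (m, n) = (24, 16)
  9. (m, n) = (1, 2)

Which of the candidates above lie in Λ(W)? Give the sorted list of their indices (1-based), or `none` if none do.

Compute β' = (2−√8)/2 = -0.414214, so π⊥(m,n) = m -0.414214·n.
#1 (2,4): internal coord 2 + (4)·β' = +0.343146; +0.343146 ∉ [-0.7, -0.3) → out
#2 (4,11): internal coord 4 + (11)·β' = -0.556349; -0.556349 ∈ [-0.7, -0.3) → IN Λ
#3 (-4,-22): internal coord -4 + (-22)·β' = +5.112698; +5.112698 ∉ [-0.7, -0.3) → out
#4 (0,4): internal coord 0 + (4)·β' = -1.656854; -1.656854 ∉ [-0.7, -0.3) → out
#5 (-17,-17): internal coord -17 + (-17)·β' = -9.958369; -9.958369 ∉ [-0.7, -0.3) → out
#6 (1,-5): internal coord 1 + (-5)·β' = +3.071068; +3.071068 ∉ [-0.7, -0.3) → out
#7 (10,24): internal coord 10 + (24)·β' = +0.058875; +0.058875 ∉ [-0.7, -0.3) → out
#8 (24,16): internal coord 24 + (16)·β' = +17.372583; +17.372583 ∉ [-0.7, -0.3) → out
#9 (1,2): internal coord 1 + (2)·β' = +0.171573; +0.171573 ∉ [-0.7, -0.3) → out

2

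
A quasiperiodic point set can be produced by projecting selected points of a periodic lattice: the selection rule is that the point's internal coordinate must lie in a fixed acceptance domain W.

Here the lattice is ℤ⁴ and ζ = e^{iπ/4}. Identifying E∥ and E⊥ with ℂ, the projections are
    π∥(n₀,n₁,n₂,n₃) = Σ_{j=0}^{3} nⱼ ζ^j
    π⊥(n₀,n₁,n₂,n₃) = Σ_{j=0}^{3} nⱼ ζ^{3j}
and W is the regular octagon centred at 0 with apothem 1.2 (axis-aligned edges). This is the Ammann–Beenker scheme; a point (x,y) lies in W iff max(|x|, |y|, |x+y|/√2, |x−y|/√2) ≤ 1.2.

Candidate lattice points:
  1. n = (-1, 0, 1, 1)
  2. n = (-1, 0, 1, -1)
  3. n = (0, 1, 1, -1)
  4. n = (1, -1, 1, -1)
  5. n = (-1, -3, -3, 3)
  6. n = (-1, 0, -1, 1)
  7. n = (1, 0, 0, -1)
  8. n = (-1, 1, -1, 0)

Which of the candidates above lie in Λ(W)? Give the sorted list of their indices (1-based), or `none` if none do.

1, 7

With ζ = e^{iπ/4} the internal vectors are ζ^0,ζ^3,ζ^6,ζ^9.
candidate 1: n = (-1, 0, 1, 1) → π⊥ ≈ (-0.292893, -0.292893); max(|x|,|y|,|x±y|/√2) = 0.414214 ≤ 1.2 ⇒ ∈ W
candidate 2: n = (-1, 0, 1, -1) → π⊥ ≈ (-1.707107, -1.707107); max(|x|,|y|,|x±y|/√2) = 2.414214 > 1.2 ⇒ ∉ W
candidate 3: n = (0, 1, 1, -1) → π⊥ ≈ (-1.414214, -1.000000); max(|x|,|y|,|x±y|/√2) = 1.707107 > 1.2 ⇒ ∉ W
candidate 4: n = (1, -1, 1, -1) → π⊥ ≈ (+1.000000, -2.414214); max(|x|,|y|,|x±y|/√2) = 2.414214 > 1.2 ⇒ ∉ W
candidate 5: n = (-1, -3, -3, 3) → π⊥ ≈ (+3.242641, +3.000000); max(|x|,|y|,|x±y|/√2) = 4.414214 > 1.2 ⇒ ∉ W
candidate 6: n = (-1, 0, -1, 1) → π⊥ ≈ (-0.292893, +1.707107); max(|x|,|y|,|x±y|/√2) = 1.707107 > 1.2 ⇒ ∉ W
candidate 7: n = (1, 0, 0, -1) → π⊥ ≈ (+0.292893, -0.707107); max(|x|,|y|,|x±y|/√2) = 0.707107 ≤ 1.2 ⇒ ∈ W
candidate 8: n = (-1, 1, -1, 0) → π⊥ ≈ (-1.707107, +1.707107); max(|x|,|y|,|x±y|/√2) = 2.414214 > 1.2 ⇒ ∉ W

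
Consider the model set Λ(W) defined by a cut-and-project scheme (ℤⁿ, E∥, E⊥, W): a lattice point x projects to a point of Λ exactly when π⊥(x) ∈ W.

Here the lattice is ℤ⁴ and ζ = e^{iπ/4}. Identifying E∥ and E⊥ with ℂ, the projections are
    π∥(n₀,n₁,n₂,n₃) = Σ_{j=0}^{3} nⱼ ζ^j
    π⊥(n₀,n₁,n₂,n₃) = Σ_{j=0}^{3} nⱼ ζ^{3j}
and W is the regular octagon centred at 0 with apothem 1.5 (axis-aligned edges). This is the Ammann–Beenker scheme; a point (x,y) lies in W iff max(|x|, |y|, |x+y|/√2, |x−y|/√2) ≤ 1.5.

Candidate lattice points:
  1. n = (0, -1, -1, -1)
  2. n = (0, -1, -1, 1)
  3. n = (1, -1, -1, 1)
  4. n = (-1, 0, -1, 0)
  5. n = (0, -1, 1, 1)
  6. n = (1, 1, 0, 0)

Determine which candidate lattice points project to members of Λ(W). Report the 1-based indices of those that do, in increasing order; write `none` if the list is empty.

π⊥(n) = n₀ + n₁ζ³ + n₂ζ⁶ + n₃ζ⁹ where ζ = e^{iπ/4}.
candidate 1: n = (0, -1, -1, -1) → π⊥ ≈ (+0.0000, -0.4142); max(|x|,|y|,|x±y|/√2) = 0.4142 ≤ 1.5 ⇒ ∈ W
candidate 2: n = (0, -1, -1, 1) → π⊥ ≈ (+1.4142, +1.0000); max(|x|,|y|,|x±y|/√2) = 1.7071 > 1.5 ⇒ ∉ W
candidate 3: n = (1, -1, -1, 1) → π⊥ ≈ (+2.4142, +1.0000); max(|x|,|y|,|x±y|/√2) = 2.4142 > 1.5 ⇒ ∉ W
candidate 4: n = (-1, 0, -1, 0) → π⊥ ≈ (-1.0000, +1.0000); max(|x|,|y|,|x±y|/√2) = 1.4142 ≤ 1.5 ⇒ ∈ W
candidate 5: n = (0, -1, 1, 1) → π⊥ ≈ (+1.4142, -1.0000); max(|x|,|y|,|x±y|/√2) = 1.7071 > 1.5 ⇒ ∉ W
candidate 6: n = (1, 1, 0, 0) → π⊥ ≈ (+0.2929, +0.7071); max(|x|,|y|,|x±y|/√2) = 0.7071 ≤ 1.5 ⇒ ∈ W

1, 4, 6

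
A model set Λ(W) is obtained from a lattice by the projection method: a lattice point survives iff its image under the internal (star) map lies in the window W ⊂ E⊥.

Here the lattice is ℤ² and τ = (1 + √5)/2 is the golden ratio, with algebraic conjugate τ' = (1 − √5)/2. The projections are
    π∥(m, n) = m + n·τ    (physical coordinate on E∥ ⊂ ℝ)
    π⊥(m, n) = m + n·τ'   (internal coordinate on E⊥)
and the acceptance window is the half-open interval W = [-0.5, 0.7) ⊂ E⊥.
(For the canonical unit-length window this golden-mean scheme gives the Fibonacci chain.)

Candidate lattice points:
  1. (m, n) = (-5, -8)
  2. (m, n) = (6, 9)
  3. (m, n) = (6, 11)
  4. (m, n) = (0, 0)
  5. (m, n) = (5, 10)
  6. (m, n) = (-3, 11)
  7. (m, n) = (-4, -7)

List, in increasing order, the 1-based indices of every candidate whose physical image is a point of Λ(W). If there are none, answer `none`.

1, 2, 4, 7

Numerically τ ≈ 1.618034 and τ' = −1/τ ≈ -0.618034.
[1] lift (-5,-8): star map gives -0.055728; window check -0.5 ≤ -0.055728 < 0.7 is true → IN Λ
[2] lift (6,9): star map gives 0.437694; window check -0.5 ≤ 0.437694 < 0.7 is true → IN Λ
[3] lift (6,11): star map gives -0.798374; window check -0.5 ≤ -0.798374 < 0.7 is false → out
[4] lift (0,0): star map gives 0.000000; window check -0.5 ≤ 0.000000 < 0.7 is true → IN Λ
[5] lift (5,10): star map gives -1.180340; window check -0.5 ≤ -1.180340 < 0.7 is false → out
[6] lift (-3,11): star map gives -9.798374; window check -0.5 ≤ -9.798374 < 0.7 is false → out
[7] lift (-4,-7): star map gives 0.326238; window check -0.5 ≤ 0.326238 < 0.7 is true → IN Λ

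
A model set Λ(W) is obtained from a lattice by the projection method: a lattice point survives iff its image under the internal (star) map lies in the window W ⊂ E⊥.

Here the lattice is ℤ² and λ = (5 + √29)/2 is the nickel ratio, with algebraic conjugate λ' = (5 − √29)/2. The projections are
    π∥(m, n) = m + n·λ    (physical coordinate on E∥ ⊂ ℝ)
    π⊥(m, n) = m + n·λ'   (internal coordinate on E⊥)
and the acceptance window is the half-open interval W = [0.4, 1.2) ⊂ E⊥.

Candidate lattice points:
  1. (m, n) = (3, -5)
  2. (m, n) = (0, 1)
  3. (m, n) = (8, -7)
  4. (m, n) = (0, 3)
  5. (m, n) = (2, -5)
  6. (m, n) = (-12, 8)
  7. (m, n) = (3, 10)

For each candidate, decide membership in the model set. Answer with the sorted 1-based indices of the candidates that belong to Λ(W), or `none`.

λ' = (5−√29)/2 ≈ -0.1926.
candidate 1: (m,n)=(3,-5) → π∥ = 3-5·λ ≈ -22.9629, π⊥ = 3-5·λ' ≈ 3.9629 ∉ [0.4, 1.2) ⇒ out
candidate 2: (m,n)=(0,1) → π∥ = 0+1·λ ≈ 5.1926, π⊥ = 0+1·λ' ≈ -0.1926 ∉ [0.4, 1.2) ⇒ out
candidate 3: (m,n)=(8,-7) → π∥ = 8-7·λ ≈ -28.3481, π⊥ = 8-7·λ' ≈ 9.3481 ∉ [0.4, 1.2) ⇒ out
candidate 4: (m,n)=(0,3) → π∥ = 0+3·λ ≈ 15.5777, π⊥ = 0+3·λ' ≈ -0.5777 ∉ [0.4, 1.2) ⇒ out
candidate 5: (m,n)=(2,-5) → π∥ = 2-5·λ ≈ -23.9629, π⊥ = 2-5·λ' ≈ 2.9629 ∉ [0.4, 1.2) ⇒ out
candidate 6: (m,n)=(-12,8) → π∥ = -12+8·λ ≈ 29.5407, π⊥ = -12+8·λ' ≈ -13.5407 ∉ [0.4, 1.2) ⇒ out
candidate 7: (m,n)=(3,10) → π∥ = 3+10·λ ≈ 54.9258, π⊥ = 3+10·λ' ≈ 1.0742 ∈ [0.4, 1.2) ⇒ IN Λ

7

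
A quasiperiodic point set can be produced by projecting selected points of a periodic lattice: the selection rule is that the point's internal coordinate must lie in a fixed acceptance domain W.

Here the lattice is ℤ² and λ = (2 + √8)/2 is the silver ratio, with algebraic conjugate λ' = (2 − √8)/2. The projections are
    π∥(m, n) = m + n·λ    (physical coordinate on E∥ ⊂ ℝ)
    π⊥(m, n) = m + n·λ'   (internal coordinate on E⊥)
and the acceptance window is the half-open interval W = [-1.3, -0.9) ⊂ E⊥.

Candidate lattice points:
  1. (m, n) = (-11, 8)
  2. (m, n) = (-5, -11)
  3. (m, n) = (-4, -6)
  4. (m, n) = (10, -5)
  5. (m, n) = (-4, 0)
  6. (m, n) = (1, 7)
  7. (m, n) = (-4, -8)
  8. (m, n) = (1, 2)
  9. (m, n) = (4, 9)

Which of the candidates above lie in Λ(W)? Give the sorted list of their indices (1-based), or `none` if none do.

Compute λ' = (2−√8)/2 = -0.414214, so π⊥(m,n) = m -0.414214·n.
[1] lift (-11,8): star map gives -14.313708; window check -1.3 ≤ -14.313708 < -0.9 is false → out
[2] lift (-5,-11): star map gives -0.443651; window check -1.3 ≤ -0.443651 < -0.9 is false → out
[3] lift (-4,-6): star map gives -1.514719; window check -1.3 ≤ -1.514719 < -0.9 is false → out
[4] lift (10,-5): star map gives 12.071068; window check -1.3 ≤ 12.071068 < -0.9 is false → out
[5] lift (-4,0): star map gives -4.000000; window check -1.3 ≤ -4.000000 < -0.9 is false → out
[6] lift (1,7): star map gives -1.899495; window check -1.3 ≤ -1.899495 < -0.9 is false → out
[7] lift (-4,-8): star map gives -0.686292; window check -1.3 ≤ -0.686292 < -0.9 is false → out
[8] lift (1,2): star map gives 0.171573; window check -1.3 ≤ 0.171573 < -0.9 is false → out
[9] lift (4,9): star map gives 0.272078; window check -1.3 ≤ 0.272078 < -0.9 is false → out

none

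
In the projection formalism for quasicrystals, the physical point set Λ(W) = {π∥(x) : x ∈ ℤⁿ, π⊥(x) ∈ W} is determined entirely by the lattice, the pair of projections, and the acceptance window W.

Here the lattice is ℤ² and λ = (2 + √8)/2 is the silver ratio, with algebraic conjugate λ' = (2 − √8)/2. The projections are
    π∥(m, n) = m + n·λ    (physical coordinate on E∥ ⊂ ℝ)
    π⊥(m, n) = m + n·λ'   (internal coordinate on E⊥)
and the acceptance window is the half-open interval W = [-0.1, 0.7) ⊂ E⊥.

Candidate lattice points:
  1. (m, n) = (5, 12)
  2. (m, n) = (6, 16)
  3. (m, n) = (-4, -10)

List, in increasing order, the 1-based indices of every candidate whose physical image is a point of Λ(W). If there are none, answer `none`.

1, 3

Numerically λ ≈ 2.414214 and λ' = −1/λ ≈ -0.414214.
[1] lift (5,12): star map gives 0.029437; window check -0.1 ≤ 0.029437 < 0.7 is true → IN Λ
[2] lift (6,16): star map gives -0.627417; window check -0.1 ≤ -0.627417 < 0.7 is false → out
[3] lift (-4,-10): star map gives 0.142136; window check -0.1 ≤ 0.142136 < 0.7 is true → IN Λ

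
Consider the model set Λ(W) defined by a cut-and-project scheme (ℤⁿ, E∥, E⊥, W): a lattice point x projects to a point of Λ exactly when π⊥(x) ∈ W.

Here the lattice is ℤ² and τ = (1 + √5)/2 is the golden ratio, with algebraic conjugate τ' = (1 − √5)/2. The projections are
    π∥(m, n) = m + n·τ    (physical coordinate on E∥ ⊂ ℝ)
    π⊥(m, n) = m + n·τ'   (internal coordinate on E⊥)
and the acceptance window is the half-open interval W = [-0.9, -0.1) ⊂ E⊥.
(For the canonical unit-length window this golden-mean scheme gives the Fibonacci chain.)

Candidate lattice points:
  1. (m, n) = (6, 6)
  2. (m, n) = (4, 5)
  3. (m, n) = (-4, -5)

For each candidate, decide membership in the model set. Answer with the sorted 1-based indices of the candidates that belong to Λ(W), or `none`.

τ' = (1−√5)/2 ≈ -0.6180.
#1 (6,6): internal coord 6 + (6)·τ' = +2.2918; +2.2918 ∉ [-0.9, -0.1) → out
#2 (4,5): internal coord 4 + (5)·τ' = +0.9098; +0.9098 ∉ [-0.9, -0.1) → out
#3 (-4,-5): internal coord -4 + (-5)·τ' = -0.9098; -0.9098 ∉ [-0.9, -0.1) → out

none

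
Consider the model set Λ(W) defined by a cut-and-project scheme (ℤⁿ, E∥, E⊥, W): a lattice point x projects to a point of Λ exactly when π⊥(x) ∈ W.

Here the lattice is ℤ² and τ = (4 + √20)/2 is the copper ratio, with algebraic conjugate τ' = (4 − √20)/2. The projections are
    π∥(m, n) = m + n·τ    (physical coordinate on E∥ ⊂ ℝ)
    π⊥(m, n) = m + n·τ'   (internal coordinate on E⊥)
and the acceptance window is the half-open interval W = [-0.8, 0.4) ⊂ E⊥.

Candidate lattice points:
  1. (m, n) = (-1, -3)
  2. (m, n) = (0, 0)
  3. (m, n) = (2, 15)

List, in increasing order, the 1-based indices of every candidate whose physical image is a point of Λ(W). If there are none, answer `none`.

1, 2

τ' = (4−√20)/2 ≈ -0.2361.
candidate 1: (m,n)=(-1,-3) → π∥ = -1-3·τ ≈ -13.7082, π⊥ = -1-3·τ' ≈ -0.2918 ∈ [-0.8, 0.4) ⇒ IN Λ
candidate 2: (m,n)=(0,0) → π∥ = 0+0·τ ≈ 0.0000, π⊥ = 0+0·τ' ≈ 0.0000 ∈ [-0.8, 0.4) ⇒ IN Λ
candidate 3: (m,n)=(2,15) → π∥ = 2+15·τ ≈ 65.5410, π⊥ = 2+15·τ' ≈ -1.5410 ∉ [-0.8, 0.4) ⇒ out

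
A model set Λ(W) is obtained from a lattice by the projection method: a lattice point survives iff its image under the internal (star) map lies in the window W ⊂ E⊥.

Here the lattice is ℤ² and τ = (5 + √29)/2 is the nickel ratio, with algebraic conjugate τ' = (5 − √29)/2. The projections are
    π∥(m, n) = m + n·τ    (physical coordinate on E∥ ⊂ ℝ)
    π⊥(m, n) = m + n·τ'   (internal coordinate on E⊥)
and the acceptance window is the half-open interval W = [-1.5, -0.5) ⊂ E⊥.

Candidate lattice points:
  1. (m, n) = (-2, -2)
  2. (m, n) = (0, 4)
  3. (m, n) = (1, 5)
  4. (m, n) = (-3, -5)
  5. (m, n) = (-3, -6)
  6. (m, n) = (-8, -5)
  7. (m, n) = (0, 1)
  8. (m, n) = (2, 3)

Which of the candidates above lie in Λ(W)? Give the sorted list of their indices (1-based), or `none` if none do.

2

Compute τ' = (5−√29)/2 = -0.1926, so π⊥(m,n) = m -0.1926·n.
[1] lift (-2,-2): star map gives -1.6148; window check -1.5 ≤ -1.6148 < -0.5 is false → out
[2] lift (0,4): star map gives -0.7703; window check -1.5 ≤ -0.7703 < -0.5 is true → IN Λ
[3] lift (1,5): star map gives 0.0371; window check -1.5 ≤ 0.0371 < -0.5 is false → out
[4] lift (-3,-5): star map gives -2.0371; window check -1.5 ≤ -2.0371 < -0.5 is false → out
[5] lift (-3,-6): star map gives -1.8445; window check -1.5 ≤ -1.8445 < -0.5 is false → out
[6] lift (-8,-5): star map gives -7.0371; window check -1.5 ≤ -7.0371 < -0.5 is false → out
[7] lift (0,1): star map gives -0.1926; window check -1.5 ≤ -0.1926 < -0.5 is false → out
[8] lift (2,3): star map gives 1.4223; window check -1.5 ≤ 1.4223 < -0.5 is false → out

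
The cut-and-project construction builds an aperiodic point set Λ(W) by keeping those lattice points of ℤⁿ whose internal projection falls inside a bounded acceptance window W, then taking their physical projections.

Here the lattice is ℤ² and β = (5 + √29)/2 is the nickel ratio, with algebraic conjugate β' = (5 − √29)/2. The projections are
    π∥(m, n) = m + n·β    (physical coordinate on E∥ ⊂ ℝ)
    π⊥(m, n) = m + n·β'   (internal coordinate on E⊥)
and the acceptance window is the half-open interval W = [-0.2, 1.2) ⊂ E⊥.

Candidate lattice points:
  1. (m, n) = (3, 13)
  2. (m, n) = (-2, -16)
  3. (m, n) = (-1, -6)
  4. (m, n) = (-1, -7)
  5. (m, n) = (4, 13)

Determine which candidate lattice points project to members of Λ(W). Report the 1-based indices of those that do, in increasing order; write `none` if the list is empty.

β' = (5−√29)/2 ≈ -0.192582.
#1 (3,13): internal coord 3 + (13)·β' = +0.496429; +0.496429 ∈ [-0.2, 1.2) → IN Λ
#2 (-2,-16): internal coord -2 + (-16)·β' = +1.081318; +1.081318 ∈ [-0.2, 1.2) → IN Λ
#3 (-1,-6): internal coord -1 + (-6)·β' = +0.155494; +0.155494 ∈ [-0.2, 1.2) → IN Λ
#4 (-1,-7): internal coord -1 + (-7)·β' = +0.348077; +0.348077 ∈ [-0.2, 1.2) → IN Λ
#5 (4,13): internal coord 4 + (13)·β' = +1.496429; +1.496429 ∉ [-0.2, 1.2) → out

1, 2, 3, 4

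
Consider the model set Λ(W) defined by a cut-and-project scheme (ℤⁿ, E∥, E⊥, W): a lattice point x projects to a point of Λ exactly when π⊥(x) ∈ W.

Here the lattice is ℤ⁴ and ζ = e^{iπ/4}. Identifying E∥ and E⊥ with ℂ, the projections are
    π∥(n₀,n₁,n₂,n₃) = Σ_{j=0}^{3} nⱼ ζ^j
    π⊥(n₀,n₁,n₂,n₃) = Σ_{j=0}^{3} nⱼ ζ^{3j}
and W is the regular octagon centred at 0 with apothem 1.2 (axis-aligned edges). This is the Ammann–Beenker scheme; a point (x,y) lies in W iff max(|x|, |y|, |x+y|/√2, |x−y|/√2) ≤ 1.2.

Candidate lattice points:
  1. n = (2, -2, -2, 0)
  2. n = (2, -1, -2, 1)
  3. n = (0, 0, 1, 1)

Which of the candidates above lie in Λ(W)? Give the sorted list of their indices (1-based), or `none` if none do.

3

π⊥(n) = n₀ + n₁ζ³ + n₂ζ⁶ + n₃ζ⁹ where ζ = e^{iπ/4}.
#1 (2, -2, -2, 0): internal (3.4142, 0.5858); octagon support 3.4142 vs apothem 1.2 → ∉ W
#2 (2, -1, -2, 1): internal (3.4142, 2.0000); octagon support 3.8284 vs apothem 1.2 → ∉ W
#3 (0, 0, 1, 1): internal (0.7071, -0.2929); octagon support 0.7071 vs apothem 1.2 → ∈ W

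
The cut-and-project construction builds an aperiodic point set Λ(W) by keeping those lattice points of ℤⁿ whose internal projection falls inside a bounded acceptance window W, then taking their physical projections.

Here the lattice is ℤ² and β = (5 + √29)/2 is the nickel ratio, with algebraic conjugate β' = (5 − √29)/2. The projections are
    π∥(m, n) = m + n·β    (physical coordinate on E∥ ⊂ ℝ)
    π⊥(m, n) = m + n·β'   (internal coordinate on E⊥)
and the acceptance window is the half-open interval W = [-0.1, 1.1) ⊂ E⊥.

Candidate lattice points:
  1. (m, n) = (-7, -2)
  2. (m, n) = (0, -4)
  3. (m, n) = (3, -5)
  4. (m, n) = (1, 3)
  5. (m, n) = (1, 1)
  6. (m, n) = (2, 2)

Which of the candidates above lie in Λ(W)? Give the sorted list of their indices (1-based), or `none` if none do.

β' = (5−√29)/2 ≈ -0.1926.
candidate 1: (m,n)=(-7,-2) → π∥ = -7-2·β ≈ -17.3852, π⊥ = -7-2·β' ≈ -6.6148 ∉ [-0.1, 1.1) ⇒ out
candidate 2: (m,n)=(0,-4) → π∥ = 0-4·β ≈ -20.7703, π⊥ = 0-4·β' ≈ 0.7703 ∈ [-0.1, 1.1) ⇒ IN Λ
candidate 3: (m,n)=(3,-5) → π∥ = 3-5·β ≈ -22.9629, π⊥ = 3-5·β' ≈ 3.9629 ∉ [-0.1, 1.1) ⇒ out
candidate 4: (m,n)=(1,3) → π∥ = 1+3·β ≈ 16.5777, π⊥ = 1+3·β' ≈ 0.4223 ∈ [-0.1, 1.1) ⇒ IN Λ
candidate 5: (m,n)=(1,1) → π∥ = 1+1·β ≈ 6.1926, π⊥ = 1+1·β' ≈ 0.8074 ∈ [-0.1, 1.1) ⇒ IN Λ
candidate 6: (m,n)=(2,2) → π∥ = 2+2·β ≈ 12.3852, π⊥ = 2+2·β' ≈ 1.6148 ∉ [-0.1, 1.1) ⇒ out

2, 4, 5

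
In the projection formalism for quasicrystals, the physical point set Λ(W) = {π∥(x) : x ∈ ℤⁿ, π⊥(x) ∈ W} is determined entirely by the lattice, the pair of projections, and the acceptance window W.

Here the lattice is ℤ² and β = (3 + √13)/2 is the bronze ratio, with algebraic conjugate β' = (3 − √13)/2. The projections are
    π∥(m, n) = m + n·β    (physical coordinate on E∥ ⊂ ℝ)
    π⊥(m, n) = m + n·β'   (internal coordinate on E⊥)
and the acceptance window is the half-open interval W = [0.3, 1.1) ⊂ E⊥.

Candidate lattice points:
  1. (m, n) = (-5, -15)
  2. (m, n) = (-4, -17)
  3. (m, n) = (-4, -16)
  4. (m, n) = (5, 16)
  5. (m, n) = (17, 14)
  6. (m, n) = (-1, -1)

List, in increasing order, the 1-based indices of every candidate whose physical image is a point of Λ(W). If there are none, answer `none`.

3

Numerically β ≈ 3.3028 and β' = −1/β ≈ -0.3028.
[1] lift (-5,-15): star map gives -0.4584; window check 0.3 ≤ -0.4584 < 1.1 is false → out
[2] lift (-4,-17): star map gives 1.1472; window check 0.3 ≤ 1.1472 < 1.1 is false → out
[3] lift (-4,-16): star map gives 0.8444; window check 0.3 ≤ 0.8444 < 1.1 is true → IN Λ
[4] lift (5,16): star map gives 0.1556; window check 0.3 ≤ 0.1556 < 1.1 is false → out
[5] lift (17,14): star map gives 12.7611; window check 0.3 ≤ 12.7611 < 1.1 is false → out
[6] lift (-1,-1): star map gives -0.6972; window check 0.3 ≤ -0.6972 < 1.1 is false → out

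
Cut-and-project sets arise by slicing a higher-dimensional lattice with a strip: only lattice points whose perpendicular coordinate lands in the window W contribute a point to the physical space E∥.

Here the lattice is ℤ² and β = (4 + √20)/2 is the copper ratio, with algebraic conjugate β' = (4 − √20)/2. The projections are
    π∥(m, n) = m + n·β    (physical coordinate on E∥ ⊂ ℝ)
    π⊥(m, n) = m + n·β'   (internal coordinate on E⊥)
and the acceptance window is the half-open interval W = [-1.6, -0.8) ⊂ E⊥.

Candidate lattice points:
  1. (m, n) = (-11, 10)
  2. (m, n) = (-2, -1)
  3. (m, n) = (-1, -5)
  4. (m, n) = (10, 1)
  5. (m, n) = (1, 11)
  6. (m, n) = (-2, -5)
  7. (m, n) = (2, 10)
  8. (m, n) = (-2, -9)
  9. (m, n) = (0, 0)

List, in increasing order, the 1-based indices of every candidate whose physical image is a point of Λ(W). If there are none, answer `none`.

5, 6

Compute β' = (4−√20)/2 = -0.236068, so π⊥(m,n) = m -0.236068·n.
candidate 1: (m,n)=(-11,10) → π∥ = -11+10·β ≈ 31.360680, π⊥ = -11+10·β' ≈ -13.360680 ∉ [-1.6, -0.8) ⇒ out
candidate 2: (m,n)=(-2,-1) → π∥ = -2-1·β ≈ -6.236068, π⊥ = -2-1·β' ≈ -1.763932 ∉ [-1.6, -0.8) ⇒ out
candidate 3: (m,n)=(-1,-5) → π∥ = -1-5·β ≈ -22.180340, π⊥ = -1-5·β' ≈ 0.180340 ∉ [-1.6, -0.8) ⇒ out
candidate 4: (m,n)=(10,1) → π∥ = 10+1·β ≈ 14.236068, π⊥ = 10+1·β' ≈ 9.763932 ∉ [-1.6, -0.8) ⇒ out
candidate 5: (m,n)=(1,11) → π∥ = 1+11·β ≈ 47.596748, π⊥ = 1+11·β' ≈ -1.596748 ∈ [-1.6, -0.8) ⇒ IN Λ
candidate 6: (m,n)=(-2,-5) → π∥ = -2-5·β ≈ -23.180340, π⊥ = -2-5·β' ≈ -0.819660 ∈ [-1.6, -0.8) ⇒ IN Λ
candidate 7: (m,n)=(2,10) → π∥ = 2+10·β ≈ 44.360680, π⊥ = 2+10·β' ≈ -0.360680 ∉ [-1.6, -0.8) ⇒ out
candidate 8: (m,n)=(-2,-9) → π∥ = -2-9·β ≈ -40.124612, π⊥ = -2-9·β' ≈ 0.124612 ∉ [-1.6, -0.8) ⇒ out
candidate 9: (m,n)=(0,0) → π∥ = 0+0·β ≈ 0.000000, π⊥ = 0+0·β' ≈ 0.000000 ∉ [-1.6, -0.8) ⇒ out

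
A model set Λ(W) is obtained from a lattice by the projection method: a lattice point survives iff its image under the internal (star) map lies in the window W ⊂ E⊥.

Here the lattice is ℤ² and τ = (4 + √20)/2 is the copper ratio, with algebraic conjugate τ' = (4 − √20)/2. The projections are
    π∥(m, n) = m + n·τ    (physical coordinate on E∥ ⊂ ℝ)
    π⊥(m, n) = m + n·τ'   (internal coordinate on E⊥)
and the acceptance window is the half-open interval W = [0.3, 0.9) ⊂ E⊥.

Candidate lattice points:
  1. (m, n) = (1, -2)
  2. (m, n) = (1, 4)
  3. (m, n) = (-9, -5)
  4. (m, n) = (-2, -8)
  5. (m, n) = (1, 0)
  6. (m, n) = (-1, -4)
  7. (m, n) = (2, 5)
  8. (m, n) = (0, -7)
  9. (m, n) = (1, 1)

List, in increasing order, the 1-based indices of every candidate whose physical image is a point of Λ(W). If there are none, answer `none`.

Compute τ' = (4−√20)/2 = -0.23607, so π⊥(m,n) = m -0.23607·n.
[1] lift (1,-2): star map gives 1.47214; window check 0.3 ≤ 1.47214 < 0.9 is false → out
[2] lift (1,4): star map gives 0.05573; window check 0.3 ≤ 0.05573 < 0.9 is false → out
[3] lift (-9,-5): star map gives -7.81966; window check 0.3 ≤ -7.81966 < 0.9 is false → out
[4] lift (-2,-8): star map gives -0.11146; window check 0.3 ≤ -0.11146 < 0.9 is false → out
[5] lift (1,0): star map gives 1.00000; window check 0.3 ≤ 1.00000 < 0.9 is false → out
[6] lift (-1,-4): star map gives -0.05573; window check 0.3 ≤ -0.05573 < 0.9 is false → out
[7] lift (2,5): star map gives 0.81966; window check 0.3 ≤ 0.81966 < 0.9 is true → IN Λ
[8] lift (0,-7): star map gives 1.65248; window check 0.3 ≤ 1.65248 < 0.9 is false → out
[9] lift (1,1): star map gives 0.76393; window check 0.3 ≤ 0.76393 < 0.9 is true → IN Λ

7, 9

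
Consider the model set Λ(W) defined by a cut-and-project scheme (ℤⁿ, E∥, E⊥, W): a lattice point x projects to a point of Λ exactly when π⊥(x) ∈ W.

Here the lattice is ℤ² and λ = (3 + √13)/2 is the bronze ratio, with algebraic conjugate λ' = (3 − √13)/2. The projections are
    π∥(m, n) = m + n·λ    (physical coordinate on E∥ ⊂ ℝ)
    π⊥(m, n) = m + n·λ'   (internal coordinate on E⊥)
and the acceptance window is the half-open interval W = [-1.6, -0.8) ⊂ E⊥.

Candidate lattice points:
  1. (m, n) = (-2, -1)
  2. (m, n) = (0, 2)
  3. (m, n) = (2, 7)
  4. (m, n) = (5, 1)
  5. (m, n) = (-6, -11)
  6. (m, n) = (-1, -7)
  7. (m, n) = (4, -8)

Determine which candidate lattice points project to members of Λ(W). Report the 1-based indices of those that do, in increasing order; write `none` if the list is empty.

none

Compute λ' = (3−√13)/2 = -0.30278, so π⊥(m,n) = m -0.30278·n.
#1 (-2,-1): internal coord -2 + (-1)·λ' = -1.69722; -1.69722 ∉ [-1.6, -0.8) → out
#2 (0,2): internal coord 0 + (2)·λ' = -0.60555; -0.60555 ∉ [-1.6, -0.8) → out
#3 (2,7): internal coord 2 + (7)·λ' = -0.11943; -0.11943 ∉ [-1.6, -0.8) → out
#4 (5,1): internal coord 5 + (1)·λ' = +4.69722; +4.69722 ∉ [-1.6, -0.8) → out
#5 (-6,-11): internal coord -6 + (-11)·λ' = -2.66947; -2.66947 ∉ [-1.6, -0.8) → out
#6 (-1,-7): internal coord -1 + (-7)·λ' = +1.11943; +1.11943 ∉ [-1.6, -0.8) → out
#7 (4,-8): internal coord 4 + (-8)·λ' = +6.42221; +6.42221 ∉ [-1.6, -0.8) → out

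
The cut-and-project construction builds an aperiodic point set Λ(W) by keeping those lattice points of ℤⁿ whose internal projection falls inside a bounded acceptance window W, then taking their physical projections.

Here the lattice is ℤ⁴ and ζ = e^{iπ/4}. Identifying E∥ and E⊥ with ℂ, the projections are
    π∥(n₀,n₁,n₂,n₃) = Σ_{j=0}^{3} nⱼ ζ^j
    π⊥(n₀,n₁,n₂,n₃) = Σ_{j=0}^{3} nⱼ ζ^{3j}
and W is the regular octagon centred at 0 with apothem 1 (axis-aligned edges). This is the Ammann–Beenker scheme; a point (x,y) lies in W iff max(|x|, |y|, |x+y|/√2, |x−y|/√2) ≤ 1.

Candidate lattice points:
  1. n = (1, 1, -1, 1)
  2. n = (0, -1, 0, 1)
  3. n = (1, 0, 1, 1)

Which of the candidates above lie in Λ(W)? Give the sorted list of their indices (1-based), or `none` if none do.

none

With ζ = e^{iπ/4} the internal vectors are ζ^0,ζ^3,ζ^6,ζ^9.
#1 (1, 1, -1, 1): internal (1.0000, 2.4142); octagon support 2.4142 vs apothem 1 → ∉ W
#2 (0, -1, 0, 1): internal (1.4142, 0.0000); octagon support 1.4142 vs apothem 1 → ∉ W
#3 (1, 0, 1, 1): internal (1.7071, -0.2929); octagon support 1.7071 vs apothem 1 → ∉ W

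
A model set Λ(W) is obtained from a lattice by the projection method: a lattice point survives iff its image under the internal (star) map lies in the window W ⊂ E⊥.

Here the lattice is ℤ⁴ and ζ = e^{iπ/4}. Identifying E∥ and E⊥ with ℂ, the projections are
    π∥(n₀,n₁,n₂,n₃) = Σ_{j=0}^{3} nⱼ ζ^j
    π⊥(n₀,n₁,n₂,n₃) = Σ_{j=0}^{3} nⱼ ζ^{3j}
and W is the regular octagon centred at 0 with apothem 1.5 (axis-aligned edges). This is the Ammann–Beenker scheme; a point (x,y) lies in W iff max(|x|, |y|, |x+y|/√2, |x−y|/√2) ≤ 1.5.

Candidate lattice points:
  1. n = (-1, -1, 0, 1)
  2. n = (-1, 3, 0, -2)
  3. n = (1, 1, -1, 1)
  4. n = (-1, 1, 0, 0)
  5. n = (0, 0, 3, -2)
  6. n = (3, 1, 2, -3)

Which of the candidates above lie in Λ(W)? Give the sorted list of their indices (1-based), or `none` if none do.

1

With ζ = e^{iπ/4} the internal vectors are ζ^0,ζ^3,ζ^6,ζ^9.
#1 (-1, -1, 0, 1): internal (0.414214, 0.000000); octagon support 0.414214 vs apothem 1.5 → ∈ W
#2 (-1, 3, 0, -2): internal (-4.535534, 0.707107); octagon support 4.535534 vs apothem 1.5 → ∉ W
#3 (1, 1, -1, 1): internal (1.000000, 2.414214); octagon support 2.414214 vs apothem 1.5 → ∉ W
#4 (-1, 1, 0, 0): internal (-1.707107, 0.707107); octagon support 1.707107 vs apothem 1.5 → ∉ W
#5 (0, 0, 3, -2): internal (-1.414214, -4.414214); octagon support 4.414214 vs apothem 1.5 → ∉ W
#6 (3, 1, 2, -3): internal (0.171573, -3.414214); octagon support 3.414214 vs apothem 1.5 → ∉ W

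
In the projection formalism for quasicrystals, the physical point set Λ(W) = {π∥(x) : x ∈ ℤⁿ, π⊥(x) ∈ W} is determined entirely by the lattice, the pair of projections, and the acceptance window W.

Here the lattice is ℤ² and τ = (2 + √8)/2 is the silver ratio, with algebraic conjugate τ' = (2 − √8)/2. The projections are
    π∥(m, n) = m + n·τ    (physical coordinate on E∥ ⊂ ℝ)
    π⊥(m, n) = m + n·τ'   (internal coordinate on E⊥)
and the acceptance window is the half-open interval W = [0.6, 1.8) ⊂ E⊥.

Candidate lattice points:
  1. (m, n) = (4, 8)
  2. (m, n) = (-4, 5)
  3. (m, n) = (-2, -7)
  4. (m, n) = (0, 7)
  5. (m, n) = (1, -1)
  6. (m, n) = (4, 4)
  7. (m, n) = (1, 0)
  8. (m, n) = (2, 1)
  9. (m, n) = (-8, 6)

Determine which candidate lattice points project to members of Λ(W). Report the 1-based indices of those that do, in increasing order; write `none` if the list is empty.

1, 3, 5, 7, 8

τ' = (2−√8)/2 ≈ -0.4142.
#1 (4,8): internal coord 4 + (8)·τ' = +0.6863; +0.6863 ∈ [0.6, 1.8) → IN Λ
#2 (-4,5): internal coord -4 + (5)·τ' = -6.0711; -6.0711 ∉ [0.6, 1.8) → out
#3 (-2,-7): internal coord -2 + (-7)·τ' = +0.8995; +0.8995 ∈ [0.6, 1.8) → IN Λ
#4 (0,7): internal coord 0 + (7)·τ' = -2.8995; -2.8995 ∉ [0.6, 1.8) → out
#5 (1,-1): internal coord 1 + (-1)·τ' = +1.4142; +1.4142 ∈ [0.6, 1.8) → IN Λ
#6 (4,4): internal coord 4 + (4)·τ' = +2.3431; +2.3431 ∉ [0.6, 1.8) → out
#7 (1,0): internal coord 1 + (0)·τ' = +1.0000; +1.0000 ∈ [0.6, 1.8) → IN Λ
#8 (2,1): internal coord 2 + (1)·τ' = +1.5858; +1.5858 ∈ [0.6, 1.8) → IN Λ
#9 (-8,6): internal coord -8 + (6)·τ' = -10.4853; -10.4853 ∉ [0.6, 1.8) → out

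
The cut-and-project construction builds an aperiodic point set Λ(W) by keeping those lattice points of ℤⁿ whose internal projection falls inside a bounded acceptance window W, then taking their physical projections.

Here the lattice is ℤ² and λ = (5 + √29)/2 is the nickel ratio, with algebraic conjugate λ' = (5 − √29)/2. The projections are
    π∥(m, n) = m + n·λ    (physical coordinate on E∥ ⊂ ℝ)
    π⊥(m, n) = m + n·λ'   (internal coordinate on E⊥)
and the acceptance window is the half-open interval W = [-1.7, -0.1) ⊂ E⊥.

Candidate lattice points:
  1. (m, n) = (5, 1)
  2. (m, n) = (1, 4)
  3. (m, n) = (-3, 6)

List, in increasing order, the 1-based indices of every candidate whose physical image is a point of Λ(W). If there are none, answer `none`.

λ' = (5−√29)/2 ≈ -0.1926.
candidate 1: (m,n)=(5,1) → π∥ = 5+1·λ ≈ 10.1926, π⊥ = 5+1·λ' ≈ 4.8074 ∉ [-1.7, -0.1) ⇒ out
candidate 2: (m,n)=(1,4) → π∥ = 1+4·λ ≈ 21.7703, π⊥ = 1+4·λ' ≈ 0.2297 ∉ [-1.7, -0.1) ⇒ out
candidate 3: (m,n)=(-3,6) → π∥ = -3+6·λ ≈ 28.1555, π⊥ = -3+6·λ' ≈ -4.1555 ∉ [-1.7, -0.1) ⇒ out

none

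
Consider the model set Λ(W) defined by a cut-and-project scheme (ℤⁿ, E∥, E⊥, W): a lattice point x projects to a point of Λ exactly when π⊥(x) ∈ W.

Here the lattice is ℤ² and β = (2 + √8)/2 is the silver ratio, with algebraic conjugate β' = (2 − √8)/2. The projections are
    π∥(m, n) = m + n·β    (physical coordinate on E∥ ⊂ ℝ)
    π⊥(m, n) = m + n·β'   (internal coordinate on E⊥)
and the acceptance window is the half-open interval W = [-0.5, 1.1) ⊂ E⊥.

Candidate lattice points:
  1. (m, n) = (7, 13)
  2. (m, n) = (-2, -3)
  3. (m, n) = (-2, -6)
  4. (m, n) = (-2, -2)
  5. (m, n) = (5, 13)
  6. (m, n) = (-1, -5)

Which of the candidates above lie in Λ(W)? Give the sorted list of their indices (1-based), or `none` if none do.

Compute β' = (2−√8)/2 = -0.4142, so π⊥(m,n) = m -0.4142·n.
[1] lift (7,13): star map gives 1.6152; window check -0.5 ≤ 1.6152 < 1.1 is false → out
[2] lift (-2,-3): star map gives -0.7574; window check -0.5 ≤ -0.7574 < 1.1 is false → out
[3] lift (-2,-6): star map gives 0.4853; window check -0.5 ≤ 0.4853 < 1.1 is true → IN Λ
[4] lift (-2,-2): star map gives -1.1716; window check -0.5 ≤ -1.1716 < 1.1 is false → out
[5] lift (5,13): star map gives -0.3848; window check -0.5 ≤ -0.3848 < 1.1 is true → IN Λ
[6] lift (-1,-5): star map gives 1.0711; window check -0.5 ≤ 1.0711 < 1.1 is true → IN Λ

3, 5, 6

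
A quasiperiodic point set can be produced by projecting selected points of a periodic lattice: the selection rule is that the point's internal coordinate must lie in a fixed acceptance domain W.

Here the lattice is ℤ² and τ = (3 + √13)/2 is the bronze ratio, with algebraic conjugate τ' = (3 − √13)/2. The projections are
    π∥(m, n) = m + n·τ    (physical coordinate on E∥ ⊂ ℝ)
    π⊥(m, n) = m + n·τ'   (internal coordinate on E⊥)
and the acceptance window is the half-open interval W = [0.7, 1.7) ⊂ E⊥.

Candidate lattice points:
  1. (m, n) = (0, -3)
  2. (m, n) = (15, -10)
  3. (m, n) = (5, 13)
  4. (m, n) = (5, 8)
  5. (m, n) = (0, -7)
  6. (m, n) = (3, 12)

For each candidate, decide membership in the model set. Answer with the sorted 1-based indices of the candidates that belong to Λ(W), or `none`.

1, 3

Numerically τ ≈ 3.30278 and τ' = −1/τ ≈ -0.30278.
#1 (0,-3): internal coord 0 + (-3)·τ' = +0.90833; +0.90833 ∈ [0.7, 1.7) → IN Λ
#2 (15,-10): internal coord 15 + (-10)·τ' = +18.02776; +18.02776 ∉ [0.7, 1.7) → out
#3 (5,13): internal coord 5 + (13)·τ' = +1.06392; +1.06392 ∈ [0.7, 1.7) → IN Λ
#4 (5,8): internal coord 5 + (8)·τ' = +2.57779; +2.57779 ∉ [0.7, 1.7) → out
#5 (0,-7): internal coord 0 + (-7)·τ' = +2.11943; +2.11943 ∉ [0.7, 1.7) → out
#6 (3,12): internal coord 3 + (12)·τ' = -0.63331; -0.63331 ∉ [0.7, 1.7) → out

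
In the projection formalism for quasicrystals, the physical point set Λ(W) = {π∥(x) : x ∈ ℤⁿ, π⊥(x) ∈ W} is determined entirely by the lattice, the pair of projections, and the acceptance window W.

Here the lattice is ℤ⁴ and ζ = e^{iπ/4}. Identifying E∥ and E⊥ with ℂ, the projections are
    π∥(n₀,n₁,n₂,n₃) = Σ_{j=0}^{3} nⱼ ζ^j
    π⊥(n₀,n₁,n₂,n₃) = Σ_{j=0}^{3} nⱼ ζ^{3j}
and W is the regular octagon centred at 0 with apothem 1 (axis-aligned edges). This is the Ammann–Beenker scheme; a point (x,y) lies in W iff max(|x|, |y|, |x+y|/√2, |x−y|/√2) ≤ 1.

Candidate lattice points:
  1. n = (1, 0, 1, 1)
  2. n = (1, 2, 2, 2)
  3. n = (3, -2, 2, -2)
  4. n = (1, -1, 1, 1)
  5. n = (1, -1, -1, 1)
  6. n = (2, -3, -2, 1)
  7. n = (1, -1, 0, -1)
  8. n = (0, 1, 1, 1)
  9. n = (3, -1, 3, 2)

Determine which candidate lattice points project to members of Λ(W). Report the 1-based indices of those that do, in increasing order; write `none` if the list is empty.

8

Internal map: ζ^{3j} for j=0..3 gives (1,0), (−√2/2,√2/2), (0,−1), (√2/2,√2/2).
candidate 1: n = (1, 0, 1, 1) → π⊥ ≈ (+1.707107, -0.292893); max(|x|,|y|,|x±y|/√2) = 1.707107 > 1 ⇒ ∉ W
candidate 2: n = (1, 2, 2, 2) → π⊥ ≈ (+1.000000, +0.828427); max(|x|,|y|,|x±y|/√2) = 1.292893 > 1 ⇒ ∉ W
candidate 3: n = (3, -2, 2, -2) → π⊥ ≈ (+3.000000, -4.828427); max(|x|,|y|,|x±y|/√2) = 5.535534 > 1 ⇒ ∉ W
candidate 4: n = (1, -1, 1, 1) → π⊥ ≈ (+2.414214, -1.000000); max(|x|,|y|,|x±y|/√2) = 2.414214 > 1 ⇒ ∉ W
candidate 5: n = (1, -1, -1, 1) → π⊥ ≈ (+2.414214, +1.000000); max(|x|,|y|,|x±y|/√2) = 2.414214 > 1 ⇒ ∉ W
candidate 6: n = (2, -3, -2, 1) → π⊥ ≈ (+4.828427, +0.585786); max(|x|,|y|,|x±y|/√2) = 4.828427 > 1 ⇒ ∉ W
candidate 7: n = (1, -1, 0, -1) → π⊥ ≈ (+1.000000, -1.414214); max(|x|,|y|,|x±y|/√2) = 1.707107 > 1 ⇒ ∉ W
candidate 8: n = (0, 1, 1, 1) → π⊥ ≈ (+0.000000, +0.414214); max(|x|,|y|,|x±y|/√2) = 0.414214 ≤ 1 ⇒ ∈ W
candidate 9: n = (3, -1, 3, 2) → π⊥ ≈ (+5.121320, -2.292893); max(|x|,|y|,|x±y|/√2) = 5.242641 > 1 ⇒ ∉ W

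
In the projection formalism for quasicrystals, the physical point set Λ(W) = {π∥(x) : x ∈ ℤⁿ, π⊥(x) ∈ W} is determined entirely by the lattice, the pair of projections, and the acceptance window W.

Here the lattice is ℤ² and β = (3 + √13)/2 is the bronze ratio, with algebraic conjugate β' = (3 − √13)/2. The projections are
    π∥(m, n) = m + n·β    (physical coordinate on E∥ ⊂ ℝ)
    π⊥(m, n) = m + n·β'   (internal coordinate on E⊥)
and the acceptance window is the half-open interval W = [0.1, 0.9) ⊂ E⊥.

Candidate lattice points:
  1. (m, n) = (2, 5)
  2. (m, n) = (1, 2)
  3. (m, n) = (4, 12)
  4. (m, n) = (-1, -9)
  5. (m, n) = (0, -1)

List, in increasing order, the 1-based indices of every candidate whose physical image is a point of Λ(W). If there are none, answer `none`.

1, 2, 3, 5

Numerically β ≈ 3.3028 and β' = −1/β ≈ -0.3028.
#1 (2,5): internal coord 2 + (5)·β' = +0.4861; +0.4861 ∈ [0.1, 0.9) → IN Λ
#2 (1,2): internal coord 1 + (2)·β' = +0.3944; +0.3944 ∈ [0.1, 0.9) → IN Λ
#3 (4,12): internal coord 4 + (12)·β' = +0.3667; +0.3667 ∈ [0.1, 0.9) → IN Λ
#4 (-1,-9): internal coord -1 + (-9)·β' = +1.7250; +1.7250 ∉ [0.1, 0.9) → out
#5 (0,-1): internal coord 0 + (-1)·β' = +0.3028; +0.3028 ∈ [0.1, 0.9) → IN Λ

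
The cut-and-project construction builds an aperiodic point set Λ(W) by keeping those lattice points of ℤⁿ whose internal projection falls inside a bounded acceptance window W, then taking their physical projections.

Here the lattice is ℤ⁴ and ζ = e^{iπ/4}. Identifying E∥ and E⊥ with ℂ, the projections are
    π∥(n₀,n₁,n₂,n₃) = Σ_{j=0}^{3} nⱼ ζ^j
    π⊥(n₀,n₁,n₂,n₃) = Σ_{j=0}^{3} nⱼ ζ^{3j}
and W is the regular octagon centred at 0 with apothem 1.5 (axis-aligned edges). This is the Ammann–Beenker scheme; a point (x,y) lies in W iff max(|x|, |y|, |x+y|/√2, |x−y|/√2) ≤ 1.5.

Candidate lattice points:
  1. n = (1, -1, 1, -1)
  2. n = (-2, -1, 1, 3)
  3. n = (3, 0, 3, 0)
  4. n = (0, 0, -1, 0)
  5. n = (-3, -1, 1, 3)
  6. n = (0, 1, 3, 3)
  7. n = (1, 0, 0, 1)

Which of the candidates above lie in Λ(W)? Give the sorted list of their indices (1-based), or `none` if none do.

2, 4, 5, 6

π⊥(n) = n₀ + n₁ζ³ + n₂ζ⁶ + n₃ζ⁹ where ζ = e^{iπ/4}.
#1 (1, -1, 1, -1): internal (1.0000, -2.4142); octagon support 2.4142 vs apothem 1.5 → ∉ W
#2 (-2, -1, 1, 3): internal (0.8284, 0.4142); octagon support 0.8787 vs apothem 1.5 → ∈ W
#3 (3, 0, 3, 0): internal (3.0000, -3.0000); octagon support 4.2426 vs apothem 1.5 → ∉ W
#4 (0, 0, -1, 0): internal (0.0000, 1.0000); octagon support 1.0000 vs apothem 1.5 → ∈ W
#5 (-3, -1, 1, 3): internal (-0.1716, 0.4142); octagon support 0.4142 vs apothem 1.5 → ∈ W
#6 (0, 1, 3, 3): internal (1.4142, -0.1716); octagon support 1.4142 vs apothem 1.5 → ∈ W
#7 (1, 0, 0, 1): internal (1.7071, 0.7071); octagon support 1.7071 vs apothem 1.5 → ∉ W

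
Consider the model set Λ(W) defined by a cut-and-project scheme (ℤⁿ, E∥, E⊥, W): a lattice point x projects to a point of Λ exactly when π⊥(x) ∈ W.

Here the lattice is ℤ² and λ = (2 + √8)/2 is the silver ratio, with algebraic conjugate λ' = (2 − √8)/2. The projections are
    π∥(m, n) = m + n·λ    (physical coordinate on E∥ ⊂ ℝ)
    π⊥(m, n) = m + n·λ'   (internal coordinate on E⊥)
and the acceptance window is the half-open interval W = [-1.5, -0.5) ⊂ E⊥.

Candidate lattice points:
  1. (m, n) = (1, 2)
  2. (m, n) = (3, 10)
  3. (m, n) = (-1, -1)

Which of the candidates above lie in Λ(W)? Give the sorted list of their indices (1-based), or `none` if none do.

2, 3

Numerically λ ≈ 2.41421 and λ' = −1/λ ≈ -0.41421.
candidate 1: (m,n)=(1,2) → π∥ = 1+2·λ ≈ 5.82843, π⊥ = 1+2·λ' ≈ 0.17157 ∉ [-1.5, -0.5) ⇒ out
candidate 2: (m,n)=(3,10) → π∥ = 3+10·λ ≈ 27.14214, π⊥ = 3+10·λ' ≈ -1.14214 ∈ [-1.5, -0.5) ⇒ IN Λ
candidate 3: (m,n)=(-1,-1) → π∥ = -1-1·λ ≈ -3.41421, π⊥ = -1-1·λ' ≈ -0.58579 ∈ [-1.5, -0.5) ⇒ IN Λ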